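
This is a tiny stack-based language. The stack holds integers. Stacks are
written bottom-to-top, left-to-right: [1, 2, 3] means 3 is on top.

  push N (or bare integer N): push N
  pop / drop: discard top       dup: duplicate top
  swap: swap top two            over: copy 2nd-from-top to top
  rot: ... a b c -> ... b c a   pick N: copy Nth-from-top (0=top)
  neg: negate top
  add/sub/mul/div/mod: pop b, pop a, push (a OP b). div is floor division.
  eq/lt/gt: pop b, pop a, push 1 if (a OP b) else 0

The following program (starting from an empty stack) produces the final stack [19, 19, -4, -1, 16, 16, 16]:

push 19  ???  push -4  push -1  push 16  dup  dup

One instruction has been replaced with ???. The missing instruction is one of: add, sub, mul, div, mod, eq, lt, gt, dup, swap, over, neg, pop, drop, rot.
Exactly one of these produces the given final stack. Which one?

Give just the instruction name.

Stack before ???: [19]
Stack after ???:  [19, 19]
The instruction that transforms [19] -> [19, 19] is: dup

Answer: dup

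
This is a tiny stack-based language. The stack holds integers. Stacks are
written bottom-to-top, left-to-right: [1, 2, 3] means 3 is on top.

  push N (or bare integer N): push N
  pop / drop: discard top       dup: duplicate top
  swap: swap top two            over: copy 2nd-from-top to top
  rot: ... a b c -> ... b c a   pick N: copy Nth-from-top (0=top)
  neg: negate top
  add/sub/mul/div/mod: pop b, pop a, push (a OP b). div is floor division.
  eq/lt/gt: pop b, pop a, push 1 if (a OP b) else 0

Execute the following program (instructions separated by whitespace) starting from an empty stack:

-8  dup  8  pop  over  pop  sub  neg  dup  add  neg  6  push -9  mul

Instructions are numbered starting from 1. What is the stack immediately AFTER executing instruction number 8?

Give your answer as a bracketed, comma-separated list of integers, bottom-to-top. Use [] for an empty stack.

Step 1 ('-8'): [-8]
Step 2 ('dup'): [-8, -8]
Step 3 ('8'): [-8, -8, 8]
Step 4 ('pop'): [-8, -8]
Step 5 ('over'): [-8, -8, -8]
Step 6 ('pop'): [-8, -8]
Step 7 ('sub'): [0]
Step 8 ('neg'): [0]

Answer: [0]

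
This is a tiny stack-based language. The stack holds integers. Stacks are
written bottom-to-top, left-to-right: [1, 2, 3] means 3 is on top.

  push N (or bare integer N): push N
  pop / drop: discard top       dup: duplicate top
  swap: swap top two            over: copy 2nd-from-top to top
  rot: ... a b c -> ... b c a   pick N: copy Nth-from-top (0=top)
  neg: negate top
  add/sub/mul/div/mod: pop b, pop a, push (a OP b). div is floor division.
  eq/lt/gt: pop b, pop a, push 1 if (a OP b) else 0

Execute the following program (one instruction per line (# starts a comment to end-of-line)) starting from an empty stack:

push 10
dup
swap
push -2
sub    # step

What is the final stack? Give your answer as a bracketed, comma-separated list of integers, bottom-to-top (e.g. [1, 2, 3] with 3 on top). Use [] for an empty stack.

Answer: [10, 12]

Derivation:
After 'push 10': [10]
After 'dup': [10, 10]
After 'swap': [10, 10]
After 'push -2': [10, 10, -2]
After 'sub': [10, 12]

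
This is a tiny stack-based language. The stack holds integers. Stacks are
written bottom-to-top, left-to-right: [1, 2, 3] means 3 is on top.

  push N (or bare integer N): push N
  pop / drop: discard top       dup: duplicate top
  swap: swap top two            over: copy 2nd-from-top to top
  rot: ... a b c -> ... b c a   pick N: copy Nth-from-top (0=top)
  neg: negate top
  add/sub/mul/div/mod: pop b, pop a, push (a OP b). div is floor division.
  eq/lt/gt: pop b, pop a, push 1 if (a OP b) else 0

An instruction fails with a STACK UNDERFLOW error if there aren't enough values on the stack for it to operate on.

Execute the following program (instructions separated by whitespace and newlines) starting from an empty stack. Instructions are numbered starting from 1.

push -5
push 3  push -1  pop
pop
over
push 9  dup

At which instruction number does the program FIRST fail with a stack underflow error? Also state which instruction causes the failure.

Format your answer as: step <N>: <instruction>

Answer: step 6: over

Derivation:
Step 1 ('push -5'): stack = [-5], depth = 1
Step 2 ('push 3'): stack = [-5, 3], depth = 2
Step 3 ('push -1'): stack = [-5, 3, -1], depth = 3
Step 4 ('pop'): stack = [-5, 3], depth = 2
Step 5 ('pop'): stack = [-5], depth = 1
Step 6 ('over'): needs 2 value(s) but depth is 1 — STACK UNDERFLOW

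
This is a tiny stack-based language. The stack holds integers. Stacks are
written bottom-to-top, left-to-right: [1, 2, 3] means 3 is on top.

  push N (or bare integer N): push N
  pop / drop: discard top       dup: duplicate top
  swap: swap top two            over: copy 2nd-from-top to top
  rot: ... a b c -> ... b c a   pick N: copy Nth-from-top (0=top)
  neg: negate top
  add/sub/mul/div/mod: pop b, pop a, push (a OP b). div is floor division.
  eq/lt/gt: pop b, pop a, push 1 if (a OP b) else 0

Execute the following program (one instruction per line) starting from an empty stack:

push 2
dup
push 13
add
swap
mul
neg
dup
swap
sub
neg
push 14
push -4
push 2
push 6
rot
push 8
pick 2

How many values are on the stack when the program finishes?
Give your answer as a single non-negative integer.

Answer: 7

Derivation:
After 'push 2': stack = [2] (depth 1)
After 'dup': stack = [2, 2] (depth 2)
After 'push 13': stack = [2, 2, 13] (depth 3)
After 'add': stack = [2, 15] (depth 2)
After 'swap': stack = [15, 2] (depth 2)
After 'mul': stack = [30] (depth 1)
After 'neg': stack = [-30] (depth 1)
After 'dup': stack = [-30, -30] (depth 2)
After 'swap': stack = [-30, -30] (depth 2)
After 'sub': stack = [0] (depth 1)
After 'neg': stack = [0] (depth 1)
After 'push 14': stack = [0, 14] (depth 2)
After 'push -4': stack = [0, 14, -4] (depth 3)
After 'push 2': stack = [0, 14, -4, 2] (depth 4)
After 'push 6': stack = [0, 14, -4, 2, 6] (depth 5)
After 'rot': stack = [0, 14, 2, 6, -4] (depth 5)
After 'push 8': stack = [0, 14, 2, 6, -4, 8] (depth 6)
After 'pick 2': stack = [0, 14, 2, 6, -4, 8, 6] (depth 7)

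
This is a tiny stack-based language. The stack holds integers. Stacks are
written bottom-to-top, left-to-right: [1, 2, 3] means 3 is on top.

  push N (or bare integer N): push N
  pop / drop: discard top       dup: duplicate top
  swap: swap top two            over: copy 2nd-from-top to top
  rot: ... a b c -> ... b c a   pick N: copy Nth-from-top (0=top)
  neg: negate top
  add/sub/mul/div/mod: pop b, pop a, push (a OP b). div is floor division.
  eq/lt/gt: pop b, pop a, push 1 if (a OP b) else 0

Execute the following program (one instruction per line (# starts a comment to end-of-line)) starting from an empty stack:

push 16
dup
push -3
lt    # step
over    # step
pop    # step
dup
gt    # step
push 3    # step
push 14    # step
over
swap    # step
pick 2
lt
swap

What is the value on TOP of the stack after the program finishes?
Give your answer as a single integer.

Answer: 3

Derivation:
After 'push 16': [16]
After 'dup': [16, 16]
After 'push -3': [16, 16, -3]
After 'lt': [16, 0]
After 'over': [16, 0, 16]
After 'pop': [16, 0]
After 'dup': [16, 0, 0]
After 'gt': [16, 0]
After 'push 3': [16, 0, 3]
After 'push 14': [16, 0, 3, 14]
After 'over': [16, 0, 3, 14, 3]
After 'swap': [16, 0, 3, 3, 14]
After 'pick 2': [16, 0, 3, 3, 14, 3]
After 'lt': [16, 0, 3, 3, 0]
After 'swap': [16, 0, 3, 0, 3]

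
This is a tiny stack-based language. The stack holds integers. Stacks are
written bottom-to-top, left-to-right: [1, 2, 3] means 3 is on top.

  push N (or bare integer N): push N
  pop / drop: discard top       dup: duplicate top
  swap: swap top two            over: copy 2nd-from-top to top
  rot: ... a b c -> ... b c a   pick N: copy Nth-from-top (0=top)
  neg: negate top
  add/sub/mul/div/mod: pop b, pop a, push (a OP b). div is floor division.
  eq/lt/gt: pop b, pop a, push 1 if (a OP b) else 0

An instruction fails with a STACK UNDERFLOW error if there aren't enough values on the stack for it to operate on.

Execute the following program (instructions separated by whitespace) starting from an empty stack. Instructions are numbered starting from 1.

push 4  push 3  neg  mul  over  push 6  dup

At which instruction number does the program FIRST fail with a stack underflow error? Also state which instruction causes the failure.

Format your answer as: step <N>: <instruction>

Answer: step 5: over

Derivation:
Step 1 ('push 4'): stack = [4], depth = 1
Step 2 ('push 3'): stack = [4, 3], depth = 2
Step 3 ('neg'): stack = [4, -3], depth = 2
Step 4 ('mul'): stack = [-12], depth = 1
Step 5 ('over'): needs 2 value(s) but depth is 1 — STACK UNDERFLOW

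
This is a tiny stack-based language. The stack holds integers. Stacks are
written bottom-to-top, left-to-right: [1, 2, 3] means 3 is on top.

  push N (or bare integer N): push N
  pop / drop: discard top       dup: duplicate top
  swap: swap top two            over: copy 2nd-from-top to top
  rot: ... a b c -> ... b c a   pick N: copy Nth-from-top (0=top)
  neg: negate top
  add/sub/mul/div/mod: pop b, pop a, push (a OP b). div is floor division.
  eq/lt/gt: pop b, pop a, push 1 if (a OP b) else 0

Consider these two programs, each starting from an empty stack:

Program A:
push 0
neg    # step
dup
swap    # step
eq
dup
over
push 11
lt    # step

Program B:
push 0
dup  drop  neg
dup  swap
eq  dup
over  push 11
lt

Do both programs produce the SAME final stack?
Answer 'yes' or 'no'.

Program A trace:
  After 'push 0': [0]
  After 'neg': [0]
  After 'dup': [0, 0]
  After 'swap': [0, 0]
  After 'eq': [1]
  After 'dup': [1, 1]
  After 'over': [1, 1, 1]
  After 'push 11': [1, 1, 1, 11]
  After 'lt': [1, 1, 1]
Program A final stack: [1, 1, 1]

Program B trace:
  After 'push 0': [0]
  After 'dup': [0, 0]
  After 'drop': [0]
  After 'neg': [0]
  After 'dup': [0, 0]
  After 'swap': [0, 0]
  After 'eq': [1]
  After 'dup': [1, 1]
  After 'over': [1, 1, 1]
  After 'push 11': [1, 1, 1, 11]
  After 'lt': [1, 1, 1]
Program B final stack: [1, 1, 1]
Same: yes

Answer: yes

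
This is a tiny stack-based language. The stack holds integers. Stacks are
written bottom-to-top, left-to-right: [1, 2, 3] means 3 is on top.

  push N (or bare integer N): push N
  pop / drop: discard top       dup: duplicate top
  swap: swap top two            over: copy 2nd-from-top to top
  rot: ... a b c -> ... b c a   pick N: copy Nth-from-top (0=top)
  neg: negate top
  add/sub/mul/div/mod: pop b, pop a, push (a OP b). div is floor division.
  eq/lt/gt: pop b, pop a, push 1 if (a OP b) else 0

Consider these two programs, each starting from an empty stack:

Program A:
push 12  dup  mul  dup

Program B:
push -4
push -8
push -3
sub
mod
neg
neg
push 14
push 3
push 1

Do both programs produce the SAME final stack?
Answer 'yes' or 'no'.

Answer: no

Derivation:
Program A trace:
  After 'push 12': [12]
  After 'dup': [12, 12]
  After 'mul': [144]
  After 'dup': [144, 144]
Program A final stack: [144, 144]

Program B trace:
  After 'push -4': [-4]
  After 'push -8': [-4, -8]
  After 'push -3': [-4, -8, -3]
  After 'sub': [-4, -5]
  After 'mod': [-4]
  After 'neg': [4]
  After 'neg': [-4]
  After 'push 14': [-4, 14]
  After 'push 3': [-4, 14, 3]
  After 'push 1': [-4, 14, 3, 1]
Program B final stack: [-4, 14, 3, 1]
Same: no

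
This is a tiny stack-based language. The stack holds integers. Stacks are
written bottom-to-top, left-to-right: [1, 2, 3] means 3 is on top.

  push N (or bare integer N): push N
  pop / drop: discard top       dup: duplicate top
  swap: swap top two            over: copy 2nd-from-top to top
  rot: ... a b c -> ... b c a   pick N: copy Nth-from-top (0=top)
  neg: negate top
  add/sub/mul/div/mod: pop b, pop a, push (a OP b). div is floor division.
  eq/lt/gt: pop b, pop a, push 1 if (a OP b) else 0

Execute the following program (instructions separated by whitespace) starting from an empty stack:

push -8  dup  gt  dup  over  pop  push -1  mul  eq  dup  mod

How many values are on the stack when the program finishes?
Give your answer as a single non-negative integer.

Answer: 1

Derivation:
After 'push -8': stack = [-8] (depth 1)
After 'dup': stack = [-8, -8] (depth 2)
After 'gt': stack = [0] (depth 1)
After 'dup': stack = [0, 0] (depth 2)
After 'over': stack = [0, 0, 0] (depth 3)
After 'pop': stack = [0, 0] (depth 2)
After 'push -1': stack = [0, 0, -1] (depth 3)
After 'mul': stack = [0, 0] (depth 2)
After 'eq': stack = [1] (depth 1)
After 'dup': stack = [1, 1] (depth 2)
After 'mod': stack = [0] (depth 1)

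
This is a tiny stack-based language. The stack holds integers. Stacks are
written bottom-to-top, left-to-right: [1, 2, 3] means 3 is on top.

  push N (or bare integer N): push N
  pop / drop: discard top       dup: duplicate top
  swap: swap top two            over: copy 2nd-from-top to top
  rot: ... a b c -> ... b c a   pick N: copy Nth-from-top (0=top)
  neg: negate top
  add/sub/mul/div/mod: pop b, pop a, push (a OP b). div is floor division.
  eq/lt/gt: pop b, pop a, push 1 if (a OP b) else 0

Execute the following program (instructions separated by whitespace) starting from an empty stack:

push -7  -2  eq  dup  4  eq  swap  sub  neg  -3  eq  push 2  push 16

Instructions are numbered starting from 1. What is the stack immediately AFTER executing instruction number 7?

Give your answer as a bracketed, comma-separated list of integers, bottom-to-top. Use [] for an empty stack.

Step 1 ('push -7'): [-7]
Step 2 ('-2'): [-7, -2]
Step 3 ('eq'): [0]
Step 4 ('dup'): [0, 0]
Step 5 ('4'): [0, 0, 4]
Step 6 ('eq'): [0, 0]
Step 7 ('swap'): [0, 0]

Answer: [0, 0]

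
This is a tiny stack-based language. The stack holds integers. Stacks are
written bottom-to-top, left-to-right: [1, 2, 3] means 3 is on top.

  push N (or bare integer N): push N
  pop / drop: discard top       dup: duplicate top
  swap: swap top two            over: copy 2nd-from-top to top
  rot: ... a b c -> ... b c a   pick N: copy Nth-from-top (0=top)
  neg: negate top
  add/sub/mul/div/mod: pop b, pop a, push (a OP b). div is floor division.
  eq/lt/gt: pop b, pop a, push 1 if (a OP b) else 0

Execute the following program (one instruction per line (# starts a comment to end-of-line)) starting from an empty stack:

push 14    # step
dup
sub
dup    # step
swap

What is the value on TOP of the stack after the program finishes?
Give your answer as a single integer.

Answer: 0

Derivation:
After 'push 14': [14]
After 'dup': [14, 14]
After 'sub': [0]
After 'dup': [0, 0]
After 'swap': [0, 0]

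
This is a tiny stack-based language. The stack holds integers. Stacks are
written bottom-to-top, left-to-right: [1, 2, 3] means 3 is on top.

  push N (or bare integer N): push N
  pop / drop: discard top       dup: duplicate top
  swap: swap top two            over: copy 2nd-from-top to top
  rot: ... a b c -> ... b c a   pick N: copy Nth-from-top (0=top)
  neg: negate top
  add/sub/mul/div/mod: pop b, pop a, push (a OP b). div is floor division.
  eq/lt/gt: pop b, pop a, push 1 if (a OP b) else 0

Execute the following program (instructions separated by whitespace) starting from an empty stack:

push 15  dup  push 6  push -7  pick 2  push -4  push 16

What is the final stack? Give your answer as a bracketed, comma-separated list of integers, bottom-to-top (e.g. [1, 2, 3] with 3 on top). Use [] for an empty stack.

Answer: [15, 15, 6, -7, 15, -4, 16]

Derivation:
After 'push 15': [15]
After 'dup': [15, 15]
After 'push 6': [15, 15, 6]
After 'push -7': [15, 15, 6, -7]
After 'pick 2': [15, 15, 6, -7, 15]
After 'push -4': [15, 15, 6, -7, 15, -4]
After 'push 16': [15, 15, 6, -7, 15, -4, 16]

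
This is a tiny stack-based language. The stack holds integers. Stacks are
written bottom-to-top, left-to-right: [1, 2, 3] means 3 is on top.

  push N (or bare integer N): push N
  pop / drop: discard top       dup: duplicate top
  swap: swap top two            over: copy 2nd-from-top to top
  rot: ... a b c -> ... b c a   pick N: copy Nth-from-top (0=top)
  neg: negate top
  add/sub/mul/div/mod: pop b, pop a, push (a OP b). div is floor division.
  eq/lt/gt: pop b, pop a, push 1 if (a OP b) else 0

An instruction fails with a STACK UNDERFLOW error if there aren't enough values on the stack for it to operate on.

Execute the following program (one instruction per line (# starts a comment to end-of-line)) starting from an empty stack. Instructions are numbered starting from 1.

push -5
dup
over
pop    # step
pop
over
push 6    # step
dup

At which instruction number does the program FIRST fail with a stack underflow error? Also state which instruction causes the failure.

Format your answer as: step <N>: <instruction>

Step 1 ('push -5'): stack = [-5], depth = 1
Step 2 ('dup'): stack = [-5, -5], depth = 2
Step 3 ('over'): stack = [-5, -5, -5], depth = 3
Step 4 ('pop'): stack = [-5, -5], depth = 2
Step 5 ('pop'): stack = [-5], depth = 1
Step 6 ('over'): needs 2 value(s) but depth is 1 — STACK UNDERFLOW

Answer: step 6: over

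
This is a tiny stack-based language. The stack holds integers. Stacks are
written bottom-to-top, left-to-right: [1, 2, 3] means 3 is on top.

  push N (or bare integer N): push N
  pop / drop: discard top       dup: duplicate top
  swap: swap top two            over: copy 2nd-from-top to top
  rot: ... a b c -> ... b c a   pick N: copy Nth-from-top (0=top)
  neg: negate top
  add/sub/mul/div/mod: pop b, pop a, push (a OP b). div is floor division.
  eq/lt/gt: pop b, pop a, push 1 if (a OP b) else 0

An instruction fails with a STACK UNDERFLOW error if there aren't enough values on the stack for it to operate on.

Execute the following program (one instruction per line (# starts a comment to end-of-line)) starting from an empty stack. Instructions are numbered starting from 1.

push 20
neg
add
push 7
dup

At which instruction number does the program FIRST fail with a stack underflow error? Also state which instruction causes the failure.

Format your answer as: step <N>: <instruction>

Answer: step 3: add

Derivation:
Step 1 ('push 20'): stack = [20], depth = 1
Step 2 ('neg'): stack = [-20], depth = 1
Step 3 ('add'): needs 2 value(s) but depth is 1 — STACK UNDERFLOW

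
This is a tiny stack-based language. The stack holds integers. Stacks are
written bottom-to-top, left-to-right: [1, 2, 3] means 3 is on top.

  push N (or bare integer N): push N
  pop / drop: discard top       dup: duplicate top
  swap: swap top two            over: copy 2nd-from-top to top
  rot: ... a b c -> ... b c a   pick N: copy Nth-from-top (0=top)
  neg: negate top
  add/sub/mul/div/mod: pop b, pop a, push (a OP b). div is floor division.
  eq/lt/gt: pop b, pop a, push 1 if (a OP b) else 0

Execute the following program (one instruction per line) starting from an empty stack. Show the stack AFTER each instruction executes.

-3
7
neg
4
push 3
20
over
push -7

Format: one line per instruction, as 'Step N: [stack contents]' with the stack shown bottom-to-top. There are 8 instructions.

Step 1: [-3]
Step 2: [-3, 7]
Step 3: [-3, -7]
Step 4: [-3, -7, 4]
Step 5: [-3, -7, 4, 3]
Step 6: [-3, -7, 4, 3, 20]
Step 7: [-3, -7, 4, 3, 20, 3]
Step 8: [-3, -7, 4, 3, 20, 3, -7]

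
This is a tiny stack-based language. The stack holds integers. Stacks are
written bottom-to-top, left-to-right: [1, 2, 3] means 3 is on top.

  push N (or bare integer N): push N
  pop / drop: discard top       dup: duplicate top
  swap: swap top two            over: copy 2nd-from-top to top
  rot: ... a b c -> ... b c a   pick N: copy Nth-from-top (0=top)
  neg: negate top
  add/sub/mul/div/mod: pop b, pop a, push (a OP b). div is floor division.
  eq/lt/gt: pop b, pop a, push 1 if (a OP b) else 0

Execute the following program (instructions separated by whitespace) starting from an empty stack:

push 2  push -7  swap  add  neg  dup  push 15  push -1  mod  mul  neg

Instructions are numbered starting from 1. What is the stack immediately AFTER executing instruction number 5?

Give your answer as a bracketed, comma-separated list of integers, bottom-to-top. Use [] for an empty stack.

Answer: [5]

Derivation:
Step 1 ('push 2'): [2]
Step 2 ('push -7'): [2, -7]
Step 3 ('swap'): [-7, 2]
Step 4 ('add'): [-5]
Step 5 ('neg'): [5]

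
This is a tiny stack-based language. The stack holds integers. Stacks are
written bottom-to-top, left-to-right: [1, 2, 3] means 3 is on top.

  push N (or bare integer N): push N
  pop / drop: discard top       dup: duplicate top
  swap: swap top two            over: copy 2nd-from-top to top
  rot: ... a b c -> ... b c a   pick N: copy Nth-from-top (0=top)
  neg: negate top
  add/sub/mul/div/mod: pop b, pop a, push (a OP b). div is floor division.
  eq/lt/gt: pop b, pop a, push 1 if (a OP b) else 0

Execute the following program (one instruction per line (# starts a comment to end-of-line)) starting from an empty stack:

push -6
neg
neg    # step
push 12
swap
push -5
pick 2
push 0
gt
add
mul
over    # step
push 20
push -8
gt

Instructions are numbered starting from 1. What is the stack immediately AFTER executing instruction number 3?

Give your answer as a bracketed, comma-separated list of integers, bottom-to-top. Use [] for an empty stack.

Answer: [-6]

Derivation:
Step 1 ('push -6'): [-6]
Step 2 ('neg'): [6]
Step 3 ('neg'): [-6]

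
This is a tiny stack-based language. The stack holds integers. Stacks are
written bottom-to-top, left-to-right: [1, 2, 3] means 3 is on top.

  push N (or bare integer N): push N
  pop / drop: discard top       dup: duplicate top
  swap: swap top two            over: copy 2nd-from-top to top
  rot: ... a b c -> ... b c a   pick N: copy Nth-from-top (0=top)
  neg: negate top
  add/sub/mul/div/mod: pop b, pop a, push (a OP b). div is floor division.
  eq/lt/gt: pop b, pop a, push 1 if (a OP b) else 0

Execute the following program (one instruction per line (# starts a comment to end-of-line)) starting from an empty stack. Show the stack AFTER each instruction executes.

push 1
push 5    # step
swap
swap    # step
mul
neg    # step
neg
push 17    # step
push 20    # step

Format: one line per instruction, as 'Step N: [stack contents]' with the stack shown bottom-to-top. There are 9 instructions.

Step 1: [1]
Step 2: [1, 5]
Step 3: [5, 1]
Step 4: [1, 5]
Step 5: [5]
Step 6: [-5]
Step 7: [5]
Step 8: [5, 17]
Step 9: [5, 17, 20]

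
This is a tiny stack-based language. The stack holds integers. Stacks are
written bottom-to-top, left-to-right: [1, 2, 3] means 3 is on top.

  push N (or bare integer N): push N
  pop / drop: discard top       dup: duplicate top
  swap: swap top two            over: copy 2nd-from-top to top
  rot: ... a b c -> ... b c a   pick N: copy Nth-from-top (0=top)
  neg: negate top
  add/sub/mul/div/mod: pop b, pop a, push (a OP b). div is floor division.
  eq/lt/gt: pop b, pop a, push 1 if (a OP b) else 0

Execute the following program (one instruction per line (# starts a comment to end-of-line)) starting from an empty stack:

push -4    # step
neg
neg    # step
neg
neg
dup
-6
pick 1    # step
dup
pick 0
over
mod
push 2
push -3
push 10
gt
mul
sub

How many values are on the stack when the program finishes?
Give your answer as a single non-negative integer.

Answer: 6

Derivation:
After 'push -4': stack = [-4] (depth 1)
After 'neg': stack = [4] (depth 1)
After 'neg': stack = [-4] (depth 1)
After 'neg': stack = [4] (depth 1)
After 'neg': stack = [-4] (depth 1)
After 'dup': stack = [-4, -4] (depth 2)
After 'push -6': stack = [-4, -4, -6] (depth 3)
After 'pick 1': stack = [-4, -4, -6, -4] (depth 4)
After 'dup': stack = [-4, -4, -6, -4, -4] (depth 5)
After 'pick 0': stack = [-4, -4, -6, -4, -4, -4] (depth 6)
After 'over': stack = [-4, -4, -6, -4, -4, -4, -4] (depth 7)
After 'mod': stack = [-4, -4, -6, -4, -4, 0] (depth 6)
After 'push 2': stack = [-4, -4, -6, -4, -4, 0, 2] (depth 7)
After 'push -3': stack = [-4, -4, -6, -4, -4, 0, 2, -3] (depth 8)
After 'push 10': stack = [-4, -4, -6, -4, -4, 0, 2, -3, 10] (depth 9)
After 'gt': stack = [-4, -4, -6, -4, -4, 0, 2, 0] (depth 8)
After 'mul': stack = [-4, -4, -6, -4, -4, 0, 0] (depth 7)
After 'sub': stack = [-4, -4, -6, -4, -4, 0] (depth 6)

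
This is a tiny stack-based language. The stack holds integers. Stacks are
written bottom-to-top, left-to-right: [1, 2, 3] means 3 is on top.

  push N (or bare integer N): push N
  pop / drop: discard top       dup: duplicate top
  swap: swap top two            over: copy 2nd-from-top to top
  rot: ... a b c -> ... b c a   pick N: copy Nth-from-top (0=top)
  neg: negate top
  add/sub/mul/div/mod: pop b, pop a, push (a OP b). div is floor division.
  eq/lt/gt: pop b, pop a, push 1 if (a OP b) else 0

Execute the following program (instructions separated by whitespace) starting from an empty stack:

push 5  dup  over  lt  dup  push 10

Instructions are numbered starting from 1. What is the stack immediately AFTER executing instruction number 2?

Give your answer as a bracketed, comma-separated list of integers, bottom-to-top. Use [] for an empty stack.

Answer: [5, 5]

Derivation:
Step 1 ('push 5'): [5]
Step 2 ('dup'): [5, 5]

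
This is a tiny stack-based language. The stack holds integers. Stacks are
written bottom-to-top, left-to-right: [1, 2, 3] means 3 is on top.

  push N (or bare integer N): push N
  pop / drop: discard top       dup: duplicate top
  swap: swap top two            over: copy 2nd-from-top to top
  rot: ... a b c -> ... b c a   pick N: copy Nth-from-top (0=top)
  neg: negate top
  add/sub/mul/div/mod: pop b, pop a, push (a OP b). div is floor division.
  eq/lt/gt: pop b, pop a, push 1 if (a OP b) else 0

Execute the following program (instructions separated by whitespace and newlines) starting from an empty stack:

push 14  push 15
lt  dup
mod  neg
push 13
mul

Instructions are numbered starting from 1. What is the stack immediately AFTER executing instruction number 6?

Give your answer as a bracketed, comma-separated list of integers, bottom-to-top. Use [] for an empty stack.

Step 1 ('push 14'): [14]
Step 2 ('push 15'): [14, 15]
Step 3 ('lt'): [1]
Step 4 ('dup'): [1, 1]
Step 5 ('mod'): [0]
Step 6 ('neg'): [0]

Answer: [0]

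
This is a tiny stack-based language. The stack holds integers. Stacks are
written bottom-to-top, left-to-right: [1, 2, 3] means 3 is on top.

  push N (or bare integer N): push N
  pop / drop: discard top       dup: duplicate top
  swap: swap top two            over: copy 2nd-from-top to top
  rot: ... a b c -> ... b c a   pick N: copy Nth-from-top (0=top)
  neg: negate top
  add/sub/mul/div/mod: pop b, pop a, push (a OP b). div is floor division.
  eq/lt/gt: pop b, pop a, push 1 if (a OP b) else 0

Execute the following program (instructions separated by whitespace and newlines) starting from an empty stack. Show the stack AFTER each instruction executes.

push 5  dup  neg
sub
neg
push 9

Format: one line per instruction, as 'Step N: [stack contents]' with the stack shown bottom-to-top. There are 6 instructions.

Step 1: [5]
Step 2: [5, 5]
Step 3: [5, -5]
Step 4: [10]
Step 5: [-10]
Step 6: [-10, 9]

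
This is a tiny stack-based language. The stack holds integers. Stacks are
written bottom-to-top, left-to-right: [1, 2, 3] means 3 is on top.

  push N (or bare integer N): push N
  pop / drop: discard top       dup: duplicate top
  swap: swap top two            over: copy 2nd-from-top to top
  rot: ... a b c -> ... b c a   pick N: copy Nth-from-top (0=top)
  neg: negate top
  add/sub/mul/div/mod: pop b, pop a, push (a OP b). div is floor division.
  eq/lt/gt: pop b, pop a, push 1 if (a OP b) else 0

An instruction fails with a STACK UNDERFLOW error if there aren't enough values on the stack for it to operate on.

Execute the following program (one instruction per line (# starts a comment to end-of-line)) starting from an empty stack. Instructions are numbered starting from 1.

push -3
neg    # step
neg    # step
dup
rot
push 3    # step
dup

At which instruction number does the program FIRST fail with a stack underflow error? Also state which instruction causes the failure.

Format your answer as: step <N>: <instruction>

Step 1 ('push -3'): stack = [-3], depth = 1
Step 2 ('neg'): stack = [3], depth = 1
Step 3 ('neg'): stack = [-3], depth = 1
Step 4 ('dup'): stack = [-3, -3], depth = 2
Step 5 ('rot'): needs 3 value(s) but depth is 2 — STACK UNDERFLOW

Answer: step 5: rot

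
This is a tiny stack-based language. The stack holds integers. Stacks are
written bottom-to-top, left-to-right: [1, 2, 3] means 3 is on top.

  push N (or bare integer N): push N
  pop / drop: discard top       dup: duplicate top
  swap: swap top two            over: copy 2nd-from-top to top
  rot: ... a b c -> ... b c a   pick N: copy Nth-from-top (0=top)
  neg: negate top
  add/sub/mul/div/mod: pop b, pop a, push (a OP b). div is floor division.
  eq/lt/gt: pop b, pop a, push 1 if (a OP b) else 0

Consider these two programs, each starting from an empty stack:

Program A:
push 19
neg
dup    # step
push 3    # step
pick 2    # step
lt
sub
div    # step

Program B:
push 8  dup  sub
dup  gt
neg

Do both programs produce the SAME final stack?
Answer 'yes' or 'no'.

Program A trace:
  After 'push 19': [19]
  After 'neg': [-19]
  After 'dup': [-19, -19]
  After 'push 3': [-19, -19, 3]
  After 'pick 2': [-19, -19, 3, -19]
  After 'lt': [-19, -19, 0]
  After 'sub': [-19, -19]
  After 'div': [1]
Program A final stack: [1]

Program B trace:
  After 'push 8': [8]
  After 'dup': [8, 8]
  After 'sub': [0]
  After 'dup': [0, 0]
  After 'gt': [0]
  After 'neg': [0]
Program B final stack: [0]
Same: no

Answer: no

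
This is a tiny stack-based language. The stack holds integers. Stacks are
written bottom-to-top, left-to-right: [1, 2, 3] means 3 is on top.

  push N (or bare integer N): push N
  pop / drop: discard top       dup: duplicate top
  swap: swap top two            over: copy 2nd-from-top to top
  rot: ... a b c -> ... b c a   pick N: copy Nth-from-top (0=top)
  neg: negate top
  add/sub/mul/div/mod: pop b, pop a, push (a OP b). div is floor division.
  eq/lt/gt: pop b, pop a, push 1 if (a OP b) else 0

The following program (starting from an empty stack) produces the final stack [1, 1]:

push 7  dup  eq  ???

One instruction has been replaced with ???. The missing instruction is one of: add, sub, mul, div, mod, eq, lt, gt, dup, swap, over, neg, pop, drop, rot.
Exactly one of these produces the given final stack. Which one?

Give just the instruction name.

Stack before ???: [1]
Stack after ???:  [1, 1]
The instruction that transforms [1] -> [1, 1] is: dup

Answer: dup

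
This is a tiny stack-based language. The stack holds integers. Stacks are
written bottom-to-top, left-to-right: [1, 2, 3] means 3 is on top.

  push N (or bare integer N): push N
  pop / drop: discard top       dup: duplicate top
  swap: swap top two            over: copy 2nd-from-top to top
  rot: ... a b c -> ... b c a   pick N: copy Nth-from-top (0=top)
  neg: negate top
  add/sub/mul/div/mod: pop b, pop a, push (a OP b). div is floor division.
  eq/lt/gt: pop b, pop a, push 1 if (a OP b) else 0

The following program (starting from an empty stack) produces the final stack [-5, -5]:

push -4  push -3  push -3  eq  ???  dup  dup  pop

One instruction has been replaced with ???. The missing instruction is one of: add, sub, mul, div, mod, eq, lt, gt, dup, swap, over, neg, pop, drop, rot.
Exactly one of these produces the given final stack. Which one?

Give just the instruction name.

Answer: sub

Derivation:
Stack before ???: [-4, 1]
Stack after ???:  [-5]
The instruction that transforms [-4, 1] -> [-5] is: sub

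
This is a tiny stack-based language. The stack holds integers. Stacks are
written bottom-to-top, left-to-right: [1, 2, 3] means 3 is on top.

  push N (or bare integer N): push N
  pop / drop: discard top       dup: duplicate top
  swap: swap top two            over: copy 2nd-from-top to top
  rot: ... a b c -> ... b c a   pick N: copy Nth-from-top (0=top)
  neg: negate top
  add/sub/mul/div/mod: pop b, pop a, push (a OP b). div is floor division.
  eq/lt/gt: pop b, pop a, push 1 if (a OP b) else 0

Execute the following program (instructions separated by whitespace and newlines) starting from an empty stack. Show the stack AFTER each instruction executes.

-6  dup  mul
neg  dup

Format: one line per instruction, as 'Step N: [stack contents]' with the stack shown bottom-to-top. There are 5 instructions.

Step 1: [-6]
Step 2: [-6, -6]
Step 3: [36]
Step 4: [-36]
Step 5: [-36, -36]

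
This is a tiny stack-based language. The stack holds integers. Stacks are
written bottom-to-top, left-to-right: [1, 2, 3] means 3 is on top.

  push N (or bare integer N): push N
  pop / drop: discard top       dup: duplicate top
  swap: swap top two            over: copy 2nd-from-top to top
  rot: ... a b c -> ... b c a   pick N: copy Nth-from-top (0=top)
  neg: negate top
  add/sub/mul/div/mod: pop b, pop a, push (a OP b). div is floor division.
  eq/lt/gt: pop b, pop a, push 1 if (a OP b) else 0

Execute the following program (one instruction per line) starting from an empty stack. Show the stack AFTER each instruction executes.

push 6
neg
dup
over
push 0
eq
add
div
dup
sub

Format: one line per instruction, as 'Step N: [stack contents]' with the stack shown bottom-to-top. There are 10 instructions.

Step 1: [6]
Step 2: [-6]
Step 3: [-6, -6]
Step 4: [-6, -6, -6]
Step 5: [-6, -6, -6, 0]
Step 6: [-6, -6, 0]
Step 7: [-6, -6]
Step 8: [1]
Step 9: [1, 1]
Step 10: [0]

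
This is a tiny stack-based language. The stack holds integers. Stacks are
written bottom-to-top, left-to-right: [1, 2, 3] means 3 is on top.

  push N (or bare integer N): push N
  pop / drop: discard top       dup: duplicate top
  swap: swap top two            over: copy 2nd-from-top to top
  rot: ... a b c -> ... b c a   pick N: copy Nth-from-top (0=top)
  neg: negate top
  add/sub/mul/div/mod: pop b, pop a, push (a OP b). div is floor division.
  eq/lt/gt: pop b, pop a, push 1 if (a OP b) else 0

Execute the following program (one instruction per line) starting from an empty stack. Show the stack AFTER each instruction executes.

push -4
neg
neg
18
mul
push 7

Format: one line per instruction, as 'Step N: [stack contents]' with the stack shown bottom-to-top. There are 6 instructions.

Step 1: [-4]
Step 2: [4]
Step 3: [-4]
Step 4: [-4, 18]
Step 5: [-72]
Step 6: [-72, 7]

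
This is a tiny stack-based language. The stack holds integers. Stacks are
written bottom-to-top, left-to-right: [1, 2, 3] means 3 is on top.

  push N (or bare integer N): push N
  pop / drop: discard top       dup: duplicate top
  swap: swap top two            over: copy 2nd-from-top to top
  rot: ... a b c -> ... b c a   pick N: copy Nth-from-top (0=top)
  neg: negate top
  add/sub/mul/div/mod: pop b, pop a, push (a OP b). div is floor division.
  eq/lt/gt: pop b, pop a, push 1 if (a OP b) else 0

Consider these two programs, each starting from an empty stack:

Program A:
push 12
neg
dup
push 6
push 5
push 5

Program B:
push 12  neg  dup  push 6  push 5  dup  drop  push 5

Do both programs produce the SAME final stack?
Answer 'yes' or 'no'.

Answer: yes

Derivation:
Program A trace:
  After 'push 12': [12]
  After 'neg': [-12]
  After 'dup': [-12, -12]
  After 'push 6': [-12, -12, 6]
  After 'push 5': [-12, -12, 6, 5]
  After 'push 5': [-12, -12, 6, 5, 5]
Program A final stack: [-12, -12, 6, 5, 5]

Program B trace:
  After 'push 12': [12]
  After 'neg': [-12]
  After 'dup': [-12, -12]
  After 'push 6': [-12, -12, 6]
  After 'push 5': [-12, -12, 6, 5]
  After 'dup': [-12, -12, 6, 5, 5]
  After 'drop': [-12, -12, 6, 5]
  After 'push 5': [-12, -12, 6, 5, 5]
Program B final stack: [-12, -12, 6, 5, 5]
Same: yes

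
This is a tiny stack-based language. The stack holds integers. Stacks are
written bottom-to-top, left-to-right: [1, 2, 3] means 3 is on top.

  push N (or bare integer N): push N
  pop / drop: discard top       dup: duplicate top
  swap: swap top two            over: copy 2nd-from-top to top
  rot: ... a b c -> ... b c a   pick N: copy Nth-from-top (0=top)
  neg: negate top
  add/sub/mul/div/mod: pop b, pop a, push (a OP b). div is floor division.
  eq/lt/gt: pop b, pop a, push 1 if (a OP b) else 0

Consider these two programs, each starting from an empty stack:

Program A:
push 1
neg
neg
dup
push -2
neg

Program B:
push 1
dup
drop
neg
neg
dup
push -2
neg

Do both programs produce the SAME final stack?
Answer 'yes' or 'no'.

Answer: yes

Derivation:
Program A trace:
  After 'push 1': [1]
  After 'neg': [-1]
  After 'neg': [1]
  After 'dup': [1, 1]
  After 'push -2': [1, 1, -2]
  After 'neg': [1, 1, 2]
Program A final stack: [1, 1, 2]

Program B trace:
  After 'push 1': [1]
  After 'dup': [1, 1]
  After 'drop': [1]
  After 'neg': [-1]
  After 'neg': [1]
  After 'dup': [1, 1]
  After 'push -2': [1, 1, -2]
  After 'neg': [1, 1, 2]
Program B final stack: [1, 1, 2]
Same: yes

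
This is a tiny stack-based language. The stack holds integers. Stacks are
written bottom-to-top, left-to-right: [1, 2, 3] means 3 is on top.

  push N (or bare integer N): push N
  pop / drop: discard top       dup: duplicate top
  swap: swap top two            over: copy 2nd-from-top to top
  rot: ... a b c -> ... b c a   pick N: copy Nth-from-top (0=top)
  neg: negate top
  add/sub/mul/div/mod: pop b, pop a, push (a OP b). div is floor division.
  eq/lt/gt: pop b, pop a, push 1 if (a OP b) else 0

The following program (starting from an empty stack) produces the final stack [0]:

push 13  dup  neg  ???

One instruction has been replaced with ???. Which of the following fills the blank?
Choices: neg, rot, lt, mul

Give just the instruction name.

Answer: lt

Derivation:
Stack before ???: [13, -13]
Stack after ???:  [0]
Checking each choice:
  neg: produces [13, 13]
  rot: stack underflow (need 3, have 2)
  lt: MATCH
  mul: produces [-169]


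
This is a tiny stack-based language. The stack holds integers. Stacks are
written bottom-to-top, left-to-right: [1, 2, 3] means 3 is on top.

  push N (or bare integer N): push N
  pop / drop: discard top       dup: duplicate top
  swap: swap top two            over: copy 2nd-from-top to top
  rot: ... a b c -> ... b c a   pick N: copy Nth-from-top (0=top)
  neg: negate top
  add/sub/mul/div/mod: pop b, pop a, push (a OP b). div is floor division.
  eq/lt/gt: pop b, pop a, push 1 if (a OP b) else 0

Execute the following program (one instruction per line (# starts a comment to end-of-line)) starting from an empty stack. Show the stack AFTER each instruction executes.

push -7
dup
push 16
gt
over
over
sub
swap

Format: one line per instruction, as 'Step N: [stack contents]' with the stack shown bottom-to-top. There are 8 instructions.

Step 1: [-7]
Step 2: [-7, -7]
Step 3: [-7, -7, 16]
Step 4: [-7, 0]
Step 5: [-7, 0, -7]
Step 6: [-7, 0, -7, 0]
Step 7: [-7, 0, -7]
Step 8: [-7, -7, 0]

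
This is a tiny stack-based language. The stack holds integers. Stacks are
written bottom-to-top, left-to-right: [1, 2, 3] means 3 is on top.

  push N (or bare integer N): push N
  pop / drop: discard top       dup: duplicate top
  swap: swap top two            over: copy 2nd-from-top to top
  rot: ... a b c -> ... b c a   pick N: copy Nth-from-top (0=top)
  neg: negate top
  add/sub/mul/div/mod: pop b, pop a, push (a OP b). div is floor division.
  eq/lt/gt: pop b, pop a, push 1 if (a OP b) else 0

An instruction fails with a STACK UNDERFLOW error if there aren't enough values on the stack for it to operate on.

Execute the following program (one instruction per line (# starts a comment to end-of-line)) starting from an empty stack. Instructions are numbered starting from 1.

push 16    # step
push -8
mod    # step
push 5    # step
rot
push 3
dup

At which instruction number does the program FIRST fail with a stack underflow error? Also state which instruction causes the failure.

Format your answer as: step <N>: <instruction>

Step 1 ('push 16'): stack = [16], depth = 1
Step 2 ('push -8'): stack = [16, -8], depth = 2
Step 3 ('mod'): stack = [0], depth = 1
Step 4 ('push 5'): stack = [0, 5], depth = 2
Step 5 ('rot'): needs 3 value(s) but depth is 2 — STACK UNDERFLOW

Answer: step 5: rot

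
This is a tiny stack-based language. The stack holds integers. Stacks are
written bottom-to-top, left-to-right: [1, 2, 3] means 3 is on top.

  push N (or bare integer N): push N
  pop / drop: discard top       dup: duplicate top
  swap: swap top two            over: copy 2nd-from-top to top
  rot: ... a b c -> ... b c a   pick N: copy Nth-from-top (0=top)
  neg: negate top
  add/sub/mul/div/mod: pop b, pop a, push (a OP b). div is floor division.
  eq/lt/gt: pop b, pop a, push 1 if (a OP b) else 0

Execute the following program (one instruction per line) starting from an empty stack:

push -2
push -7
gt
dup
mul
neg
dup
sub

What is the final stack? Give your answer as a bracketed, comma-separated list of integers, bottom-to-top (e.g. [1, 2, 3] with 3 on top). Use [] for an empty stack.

Answer: [0]

Derivation:
After 'push -2': [-2]
After 'push -7': [-2, -7]
After 'gt': [1]
After 'dup': [1, 1]
After 'mul': [1]
After 'neg': [-1]
After 'dup': [-1, -1]
After 'sub': [0]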